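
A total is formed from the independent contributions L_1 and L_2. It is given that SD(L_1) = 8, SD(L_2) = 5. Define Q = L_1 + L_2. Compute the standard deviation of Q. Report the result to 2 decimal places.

Var(L_1) = 64, Var(L_2) = 25
By independence, Var(Q) = (1)²Var(L_1) + (1)²Var(L_2)
= (1)²·64 + (1)²·25 = 89
SD(Q) = √89 ≈ 9.43

9.43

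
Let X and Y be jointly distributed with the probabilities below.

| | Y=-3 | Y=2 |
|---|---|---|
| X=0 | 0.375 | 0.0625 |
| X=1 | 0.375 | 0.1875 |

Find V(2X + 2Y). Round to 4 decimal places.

21.6094

E[X] = 0.5625,  E[Y] = -1.75,  E[XY] = -0.75
V(X) = 0.5625 − (0.5625)² = 0.24609375;  V(Y) = 7.75 − (-1.75)² = 4.6875
Cov(X,Y) = -0.75 − (0.5625)(-1.75) = 0.234375
V(2X + 2Y) = (2)²·0.24609375 + (2)²·4.6875 + 2·(2)·(2)·0.234375 = 21.609375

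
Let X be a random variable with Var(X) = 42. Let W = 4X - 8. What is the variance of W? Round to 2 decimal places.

Var(4X - 8) = (4)²·Var(X) = 16·42 = 672

672.00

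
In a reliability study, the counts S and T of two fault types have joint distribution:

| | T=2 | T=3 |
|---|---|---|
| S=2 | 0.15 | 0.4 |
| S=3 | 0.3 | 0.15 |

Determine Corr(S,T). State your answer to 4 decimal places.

E[S] = 2.45,  E[T] = 2.55
E[ST] = 6.15
Cov(S,T) = E[ST] − E[S]E[T] = 6.15 − (2.45)(2.55) = -0.0975
Var(S) = 0.2475,  Var(T) = 0.2475
ρ = -0.0975 / √(0.2475·0.2475) ≈ -0.3939

-0.3939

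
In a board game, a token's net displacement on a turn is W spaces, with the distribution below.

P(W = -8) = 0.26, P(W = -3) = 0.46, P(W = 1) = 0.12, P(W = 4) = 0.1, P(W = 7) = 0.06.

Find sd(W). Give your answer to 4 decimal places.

4.3692

E[W] = (-8)(0.26) + (-3)(0.46) + (1)(0.12) + (4)(0.1) + (7)(0.06) = -2.52
E[W²] = (-8)²(0.26) + (-3)²(0.46) + (1)²(0.12) + (4)²(0.1) + (7)²(0.06) = 25.44
V(W) = E[W²] − (E[W])² = 25.44 − (-2.52)² = 19.0896
sd(W) = √19.0896 ≈ 4.3692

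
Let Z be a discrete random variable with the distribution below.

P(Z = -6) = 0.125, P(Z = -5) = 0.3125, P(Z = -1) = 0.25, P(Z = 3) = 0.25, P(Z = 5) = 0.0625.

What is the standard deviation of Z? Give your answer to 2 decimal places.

3.76

E[Z] = (-6)(0.125) + (-5)(0.3125) + (-1)(0.25) + (3)(0.25) + (5)(0.0625) = -1.5
E[Z²] = (-6)²(0.125) + (-5)²(0.3125) + (-1)²(0.25) + (3)²(0.25) + (5)²(0.0625) = 16.375
var(Z) = E[Z²] − (E[Z])² = 16.375 − (-1.5)² = 14.125
sd(Z) = √14.125 ≈ 3.76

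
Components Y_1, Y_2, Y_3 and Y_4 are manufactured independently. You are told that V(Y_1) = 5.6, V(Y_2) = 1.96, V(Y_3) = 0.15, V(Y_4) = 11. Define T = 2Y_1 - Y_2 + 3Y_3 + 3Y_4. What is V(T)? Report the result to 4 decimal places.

By independence, V(T) = (2)²V(Y_1) + (-1)²V(Y_2) + (3)²V(Y_3) + (3)²V(Y_4)
= (2)²·5.6 + (-1)²·1.96 + (3)²·0.15 + (3)²·11 = 124.71

124.7100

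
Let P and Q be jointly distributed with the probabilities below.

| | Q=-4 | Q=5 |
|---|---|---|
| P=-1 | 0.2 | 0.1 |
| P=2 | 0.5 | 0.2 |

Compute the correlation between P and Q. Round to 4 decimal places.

-0.0476

E[P] = 1.1,  E[Q] = -1.3
E[PQ] = -1.7
cov(P,Q) = E[PQ] − E[P]E[Q] = -1.7 − (1.1)(-1.3) = -0.27
V(P) = 1.89,  V(Q) = 17.01
ρ = -0.27 / √(1.89·17.01) ≈ -0.0476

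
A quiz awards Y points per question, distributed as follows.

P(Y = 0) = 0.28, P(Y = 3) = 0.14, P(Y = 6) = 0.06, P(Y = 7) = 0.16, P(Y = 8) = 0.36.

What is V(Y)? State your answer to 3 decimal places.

11.452

E[Y] = (0)(0.28) + (3)(0.14) + (6)(0.06) + (7)(0.16) + (8)(0.36) = 4.78
E[Y²] = (0)²(0.28) + (3)²(0.14) + (6)²(0.06) + (7)²(0.16) + (8)²(0.36) = 34.3
V(Y) = E[Y²] − (E[Y])² = 34.3 − (4.78)² = 11.4516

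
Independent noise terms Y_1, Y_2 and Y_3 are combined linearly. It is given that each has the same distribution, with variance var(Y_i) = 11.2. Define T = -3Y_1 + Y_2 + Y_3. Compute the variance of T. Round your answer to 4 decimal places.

By independence, var(T) = (-3)²var(Y_1) + (1)²var(Y_2) + (1)²var(Y_3)
= (-3)²·11.2 + (1)²·11.2 + (1)²·11.2 = 123.2

123.2000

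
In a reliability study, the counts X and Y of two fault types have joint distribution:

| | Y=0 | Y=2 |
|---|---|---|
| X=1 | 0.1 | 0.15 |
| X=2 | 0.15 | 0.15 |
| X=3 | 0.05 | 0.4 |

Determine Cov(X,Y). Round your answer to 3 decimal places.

0.220

E[X] = 2.2,  E[Y] = 1.4
E[XY] = 3.3
Cov(X,Y) = E[XY] − E[X]E[Y] = 3.3 − (2.2)(1.4) = 0.22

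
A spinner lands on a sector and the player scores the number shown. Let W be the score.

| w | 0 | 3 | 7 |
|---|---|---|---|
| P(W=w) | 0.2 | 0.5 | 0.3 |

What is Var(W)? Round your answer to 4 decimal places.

6.2400

E[W] = (0)(0.2) + (3)(0.5) + (7)(0.3) = 3.6
E[W²] = (0)²(0.2) + (3)²(0.5) + (7)²(0.3) = 19.2
Var(W) = E[W²] − (E[W])² = 19.2 − (3.6)² = 6.24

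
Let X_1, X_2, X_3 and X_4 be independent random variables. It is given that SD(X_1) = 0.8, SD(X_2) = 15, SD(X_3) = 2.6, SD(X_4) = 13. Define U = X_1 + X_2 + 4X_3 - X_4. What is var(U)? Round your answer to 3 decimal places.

502.800

var(X_1) = 0.64, var(X_2) = 225, var(X_3) = 6.76, var(X_4) = 169
By independence, var(U) = (1)²var(X_1) + (1)²var(X_2) + (4)²var(X_3) + (-1)²var(X_4)
= (1)²·0.64 + (1)²·225 + (4)²·6.76 + (-1)²·169 = 502.8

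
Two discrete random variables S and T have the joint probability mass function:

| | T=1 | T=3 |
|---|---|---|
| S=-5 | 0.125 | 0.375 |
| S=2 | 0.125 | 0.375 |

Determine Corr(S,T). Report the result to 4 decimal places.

0.0000

E[S] = -1.5,  E[T] = 2.5
E[ST] = -3.75
Cov(S,T) = E[ST] − E[S]E[T] = -3.75 − (-1.5)(2.5) = 0
Var(S) = 12.25,  Var(T) = 0.75
ρ = 0 / √(12.25·0.75) ≈ 0.0000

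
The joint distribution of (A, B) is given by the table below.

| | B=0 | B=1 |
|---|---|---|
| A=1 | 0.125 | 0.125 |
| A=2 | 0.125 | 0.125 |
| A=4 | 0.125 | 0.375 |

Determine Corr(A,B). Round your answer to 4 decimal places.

E[A] = 2.75,  E[B] = 0.625
E[AB] = 1.875
Cov(A,B) = E[AB] − E[A]E[B] = 1.875 − (2.75)(0.625) = 0.15625
var(A) = 1.6875,  var(B) = 0.234375
ρ = 0.15625 / √(1.6875·0.234375) ≈ 0.2485

0.2485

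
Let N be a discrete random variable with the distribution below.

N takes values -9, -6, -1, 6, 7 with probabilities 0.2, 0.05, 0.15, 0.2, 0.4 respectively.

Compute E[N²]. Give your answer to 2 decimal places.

E[N²] = (-9)²(0.2) + (-6)²(0.05) + (-1)²(0.15) + (6)²(0.2) + (7)²(0.4) = 44.95

44.95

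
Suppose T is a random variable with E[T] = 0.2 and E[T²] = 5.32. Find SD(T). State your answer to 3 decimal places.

Var(T) = 5.32 − (0.2)² = 5.28
SD(T) = √5.28 ≈ 2.298

2.298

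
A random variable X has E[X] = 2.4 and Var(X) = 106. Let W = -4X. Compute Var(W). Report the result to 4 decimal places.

Var(-4X) = (-4)²·Var(X) = 16·106 = 1696

1696.0000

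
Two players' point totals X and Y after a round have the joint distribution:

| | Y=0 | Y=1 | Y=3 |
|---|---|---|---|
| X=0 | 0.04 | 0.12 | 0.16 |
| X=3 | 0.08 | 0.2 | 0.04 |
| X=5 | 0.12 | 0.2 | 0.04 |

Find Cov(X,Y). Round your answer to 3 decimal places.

-0.862

E[X] = 2.76,  E[Y] = 1.24
E[XY] = 2.56
Cov(X,Y) = E[XY] − E[X]E[Y] = 2.56 − (2.76)(1.24) = -0.8624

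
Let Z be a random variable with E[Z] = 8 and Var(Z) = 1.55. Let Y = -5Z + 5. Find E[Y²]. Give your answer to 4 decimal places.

1263.7500

E[-5Z + 5] = -5·8 + 5 = -35
Var(-5Z + 5) = (-5)²·1.55 = 38.75
E[Y²] = Var(Y) + (E[Y])² = 38.75 + (-35)² = 1263.75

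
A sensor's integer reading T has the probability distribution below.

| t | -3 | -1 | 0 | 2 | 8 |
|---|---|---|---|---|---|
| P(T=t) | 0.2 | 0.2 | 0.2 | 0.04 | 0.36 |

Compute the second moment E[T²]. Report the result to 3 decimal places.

25.200

E[T²] = (-3)²(0.2) + (-1)²(0.2) + (0)²(0.2) + (2)²(0.04) + (8)²(0.36) = 25.2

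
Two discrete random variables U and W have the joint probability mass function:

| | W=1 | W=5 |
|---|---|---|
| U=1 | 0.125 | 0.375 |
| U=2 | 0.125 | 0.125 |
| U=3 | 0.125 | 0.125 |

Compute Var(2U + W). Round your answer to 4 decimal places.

E[U] = 1.75,  E[W] = 3.5,  E[UW] = 5.75
Var(U) = 3.75 − (1.75)² = 0.6875;  Var(W) = 16 − (3.5)² = 3.75
Cov(U,W) = 5.75 − (1.75)(3.5) = -0.375
Var(2U + W) = (2)²·0.6875 + (1)²·3.75 + 2·(2)·(1)·-0.375 = 5

5.0000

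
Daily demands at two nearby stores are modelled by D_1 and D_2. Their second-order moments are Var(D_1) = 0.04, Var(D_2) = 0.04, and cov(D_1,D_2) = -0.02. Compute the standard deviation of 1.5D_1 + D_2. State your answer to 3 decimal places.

0.265

Var(1.5D_1 + D_2) = (1.5)²·Var(D_1) + (1)²·Var(D_2) + 2·(1.5)·(1)·cov(D_1,D_2)
= 2.25·0.04 + 1·0.04 + 3·-0.02 = 0.07
sd(1.5D_1 + D_2) = √0.07 ≈ 0.265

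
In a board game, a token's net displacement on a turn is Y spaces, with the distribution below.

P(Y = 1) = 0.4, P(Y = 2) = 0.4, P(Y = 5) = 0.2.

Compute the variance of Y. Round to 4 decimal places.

2.1600

E[Y] = (1)(0.4) + (2)(0.4) + (5)(0.2) = 2.2
E[Y²] = (1)²(0.4) + (2)²(0.4) + (5)²(0.2) = 7
var(Y) = E[Y²] − (E[Y])² = 7 − (2.2)² = 2.16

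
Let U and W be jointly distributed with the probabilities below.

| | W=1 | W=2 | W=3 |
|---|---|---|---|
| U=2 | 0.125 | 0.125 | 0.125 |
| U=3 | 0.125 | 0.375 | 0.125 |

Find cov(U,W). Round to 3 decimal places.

E[U] = 2.625,  E[W] = 2
E[UW] = 5.25
cov(U,W) = E[UW] − E[U]E[W] = 5.25 − (2.625)(2) = 0

0.000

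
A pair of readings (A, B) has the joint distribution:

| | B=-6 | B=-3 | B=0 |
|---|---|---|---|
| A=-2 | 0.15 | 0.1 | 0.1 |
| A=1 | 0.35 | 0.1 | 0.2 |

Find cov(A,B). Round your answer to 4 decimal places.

E[A] = -0.05,  E[B] = -3.6
E[AB] = 0
cov(A,B) = E[AB] − E[A]E[B] = 0 − (-0.05)(-3.6) = -0.18

-0.1800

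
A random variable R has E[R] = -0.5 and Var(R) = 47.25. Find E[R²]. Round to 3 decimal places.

47.500

E[R²] = Var(R) + (E[R])² = 47.25 + (-0.5)² = 47.5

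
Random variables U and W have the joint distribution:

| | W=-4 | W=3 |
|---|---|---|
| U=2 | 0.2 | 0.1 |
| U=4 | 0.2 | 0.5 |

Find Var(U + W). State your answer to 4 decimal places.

14.8400

E[U] = 3.4,  E[W] = 0.2,  E[UW] = 1.8
Var(U) = 12.4 − (3.4)² = 0.84;  Var(W) = 11.8 − (0.2)² = 11.76
cov(U,W) = 1.8 − (3.4)(0.2) = 1.12
Var(U + W) = (1)²·0.84 + (1)²·11.76 + 2·(1)·(1)·1.12 = 14.84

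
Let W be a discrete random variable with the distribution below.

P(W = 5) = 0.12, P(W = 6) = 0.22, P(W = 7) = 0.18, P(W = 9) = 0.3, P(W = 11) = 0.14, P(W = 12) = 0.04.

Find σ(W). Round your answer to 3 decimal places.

E[W] = (5)(0.12) + (6)(0.22) + (7)(0.18) + (9)(0.3) + (11)(0.14) + (12)(0.04) = 7.9
E[W²] = (5)²(0.12) + (6)²(0.22) + (7)²(0.18) + (9)²(0.3) + (11)²(0.14) + (12)²(0.04) = 66.74
V(W) = E[W²] − (E[W])² = 66.74 − (7.9)² = 4.33
σ(W) = √4.33 ≈ 2.081

2.081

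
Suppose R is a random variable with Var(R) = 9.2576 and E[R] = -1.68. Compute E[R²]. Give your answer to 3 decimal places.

E[R²] = Var(R) + (E[R])² = 9.2576 + (-1.68)² = 12.08

12.080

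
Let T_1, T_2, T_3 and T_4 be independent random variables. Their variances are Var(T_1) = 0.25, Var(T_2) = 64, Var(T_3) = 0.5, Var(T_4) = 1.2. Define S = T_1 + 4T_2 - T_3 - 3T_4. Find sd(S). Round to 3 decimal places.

By independence, Var(S) = (1)²Var(T_1) + (4)²Var(T_2) + (-1)²Var(T_3) + (-3)²Var(T_4)
= (1)²·0.25 + (4)²·64 + (-1)²·0.5 + (-3)²·1.2 = 1035.55
sd(S) = √1035.55 ≈ 32.180

32.180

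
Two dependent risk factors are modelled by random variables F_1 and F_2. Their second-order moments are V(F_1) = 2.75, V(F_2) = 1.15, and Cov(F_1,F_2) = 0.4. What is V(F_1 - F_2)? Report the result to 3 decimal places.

V(F_1 - F_2) = (1)²·V(F_1) + (-1)²·V(F_2) + 2·(1)·(-1)·Cov(F_1,F_2)
= 1·2.75 + 1·1.15 + -2·0.4 = 3.1

3.100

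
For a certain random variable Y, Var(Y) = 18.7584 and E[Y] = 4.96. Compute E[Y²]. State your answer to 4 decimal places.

E[Y²] = Var(Y) + (E[Y])² = 18.7584 + (4.96)² = 43.36

43.3600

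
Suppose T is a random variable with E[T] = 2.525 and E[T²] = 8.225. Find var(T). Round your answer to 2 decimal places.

var(T) = 8.225 − (2.525)² = 1.849375

1.85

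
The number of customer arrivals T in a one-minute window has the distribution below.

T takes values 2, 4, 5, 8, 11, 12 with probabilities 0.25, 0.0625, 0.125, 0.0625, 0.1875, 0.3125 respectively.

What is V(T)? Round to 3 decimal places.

E[T] = (2)(0.25) + (4)(0.0625) + (5)(0.125) + (8)(0.0625) + (11)(0.1875) + (12)(0.3125) = 7.6875
E[T²] = (2)²(0.25) + (4)²(0.0625) + (5)²(0.125) + (8)²(0.0625) + (11)²(0.1875) + (12)²(0.3125) = 76.8125
V(T) = E[T²] − (E[T])² = 76.8125 − (7.6875)² = 17.71484375

17.715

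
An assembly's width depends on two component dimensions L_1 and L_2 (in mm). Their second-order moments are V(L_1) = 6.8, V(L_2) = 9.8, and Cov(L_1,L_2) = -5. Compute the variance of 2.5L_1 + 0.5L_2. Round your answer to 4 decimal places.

V(2.5L_1 + 0.5L_2) = (2.5)²·V(L_1) + (0.5)²·V(L_2) + 2·(2.5)·(0.5)·Cov(L_1,L_2)
= 6.25·6.8 + 0.25·9.8 + 2.5·-5 = 32.45

32.4500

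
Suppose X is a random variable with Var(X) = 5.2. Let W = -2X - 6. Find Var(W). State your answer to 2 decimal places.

20.80

Var(-2X - 6) = (-2)²·Var(X) = 4·5.2 = 20.8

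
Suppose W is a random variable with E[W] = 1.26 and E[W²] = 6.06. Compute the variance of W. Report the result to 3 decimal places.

V(W) = 6.06 − (1.26)² = 4.4724

4.472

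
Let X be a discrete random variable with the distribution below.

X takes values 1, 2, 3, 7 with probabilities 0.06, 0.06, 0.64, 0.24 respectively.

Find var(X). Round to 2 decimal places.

E[X] = (1)(0.06) + (2)(0.06) + (3)(0.64) + (7)(0.24) = 3.78
E[X²] = (1)²(0.06) + (2)²(0.06) + (3)²(0.64) + (7)²(0.24) = 17.82
var(X) = E[X²] − (E[X])² = 17.82 − (3.78)² = 3.5316

3.53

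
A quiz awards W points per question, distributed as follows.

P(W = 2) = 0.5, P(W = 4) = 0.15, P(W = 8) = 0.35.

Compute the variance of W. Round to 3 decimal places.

E[W] = (2)(0.5) + (4)(0.15) + (8)(0.35) = 4.4
E[W²] = (2)²(0.5) + (4)²(0.15) + (8)²(0.35) = 26.8
Var(W) = E[W²] − (E[W])² = 26.8 − (4.4)² = 7.44

7.440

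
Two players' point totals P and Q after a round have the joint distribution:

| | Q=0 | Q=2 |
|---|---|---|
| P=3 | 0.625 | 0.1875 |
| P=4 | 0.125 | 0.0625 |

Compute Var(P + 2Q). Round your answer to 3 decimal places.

3.277

E[P] = 3.1875,  E[Q] = 0.5,  E[PQ] = 1.625
Var(P) = 10.3125 − (3.1875)² = 0.15234375;  Var(Q) = 1 − (0.5)² = 0.75
Cov(P,Q) = 1.625 − (3.1875)(0.5) = 0.03125
Var(P + 2Q) = (1)²·0.15234375 + (2)²·0.75 + 2·(1)·(2)·0.03125 = 3.27734375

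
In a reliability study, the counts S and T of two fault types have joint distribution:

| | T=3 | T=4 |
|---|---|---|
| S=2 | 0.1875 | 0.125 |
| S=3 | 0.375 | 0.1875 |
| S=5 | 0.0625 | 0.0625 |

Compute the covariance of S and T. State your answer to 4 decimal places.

E[S] = 2.9375,  E[T] = 3.375
E[ST] = 9.9375
Cov(S,T) = E[ST] − E[S]E[T] = 9.9375 − (2.9375)(3.375) = 0.0234375

0.0234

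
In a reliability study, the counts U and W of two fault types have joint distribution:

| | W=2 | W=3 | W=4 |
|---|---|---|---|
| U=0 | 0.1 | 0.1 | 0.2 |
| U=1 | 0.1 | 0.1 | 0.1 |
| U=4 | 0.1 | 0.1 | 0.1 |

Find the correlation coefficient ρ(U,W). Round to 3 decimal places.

-0.107

E[U] = 1.5,  E[W] = 3.1
E[UW] = 4.5
Cov(U,W) = E[UW] − E[U]E[W] = 4.5 − (1.5)(3.1) = -0.15
var(U) = 2.85,  var(W) = 0.69
ρ = -0.15 / √(2.85·0.69) ≈ -0.107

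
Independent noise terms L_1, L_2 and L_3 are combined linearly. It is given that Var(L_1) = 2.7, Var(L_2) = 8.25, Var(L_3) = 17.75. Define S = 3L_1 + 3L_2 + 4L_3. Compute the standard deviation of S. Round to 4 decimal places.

By independence, Var(S) = (3)²Var(L_1) + (3)²Var(L_2) + (4)²Var(L_3)
= (3)²·2.7 + (3)²·8.25 + (4)²·17.75 = 382.55
SD(S) = √382.55 ≈ 19.5589

19.5589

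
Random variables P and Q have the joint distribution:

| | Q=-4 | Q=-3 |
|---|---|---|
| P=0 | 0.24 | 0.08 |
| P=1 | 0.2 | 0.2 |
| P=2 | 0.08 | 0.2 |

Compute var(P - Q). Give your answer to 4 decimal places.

0.5696

E[P] = 0.96,  E[Q] = -3.52,  E[PQ] = -3.24
var(P) = 1.52 − (0.96)² = 0.5984;  var(Q) = 12.64 − (-3.52)² = 0.2496
Cov(P,Q) = -3.24 − (0.96)(-3.52) = 0.1392
var(P - Q) = (1)²·0.5984 + (-1)²·0.2496 + 2·(1)·(-1)·0.1392 = 0.5696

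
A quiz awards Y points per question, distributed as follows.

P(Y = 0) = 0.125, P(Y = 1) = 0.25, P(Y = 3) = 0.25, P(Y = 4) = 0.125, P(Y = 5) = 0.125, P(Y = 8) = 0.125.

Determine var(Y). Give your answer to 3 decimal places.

E[Y] = (0)(0.125) + (1)(0.25) + (3)(0.25) + (4)(0.125) + (5)(0.125) + (8)(0.125) = 3.125
E[Y²] = (0)²(0.125) + (1)²(0.25) + (3)²(0.25) + (4)²(0.125) + (5)²(0.125) + (8)²(0.125) = 15.625
var(Y) = E[Y²] − (E[Y])² = 15.625 − (3.125)² = 5.859375

5.859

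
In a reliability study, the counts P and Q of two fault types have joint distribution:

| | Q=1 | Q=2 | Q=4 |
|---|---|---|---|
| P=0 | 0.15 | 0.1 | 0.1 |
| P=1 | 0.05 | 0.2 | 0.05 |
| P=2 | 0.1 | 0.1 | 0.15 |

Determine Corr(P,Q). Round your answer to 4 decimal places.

E[P] = 1,  E[Q] = 2.3
E[PQ] = 2.45
Cov(P,Q) = E[PQ] − E[P]E[Q] = 2.45 − (1)(2.3) = 0.15
Var(P) = 0.7,  Var(Q) = 1.41
ρ = 0.15 / √(0.7·1.41) ≈ 0.1510

0.1510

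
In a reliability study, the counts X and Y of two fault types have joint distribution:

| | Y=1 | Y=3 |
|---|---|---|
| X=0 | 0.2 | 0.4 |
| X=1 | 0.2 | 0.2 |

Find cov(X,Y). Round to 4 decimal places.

-0.0800

E[X] = 0.4,  E[Y] = 2.2
E[XY] = 0.8
cov(X,Y) = E[XY] − E[X]E[Y] = 0.8 − (0.4)(2.2) = -0.08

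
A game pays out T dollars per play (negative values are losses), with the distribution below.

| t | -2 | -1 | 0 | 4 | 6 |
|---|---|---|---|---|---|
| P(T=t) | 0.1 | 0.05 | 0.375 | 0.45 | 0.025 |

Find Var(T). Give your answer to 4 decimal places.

E[T] = (-2)(0.1) + (-1)(0.05) + (0)(0.375) + (4)(0.45) + (6)(0.025) = 1.7
E[T²] = (-2)²(0.1) + (-1)²(0.05) + (0)²(0.375) + (4)²(0.45) + (6)²(0.025) = 8.55
Var(T) = E[T²] − (E[T])² = 8.55 − (1.7)² = 5.66

5.6600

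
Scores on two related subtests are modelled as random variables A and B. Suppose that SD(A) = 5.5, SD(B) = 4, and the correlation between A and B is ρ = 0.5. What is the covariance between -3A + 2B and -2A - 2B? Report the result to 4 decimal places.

139.5000

V(A) = (5.5)² = 30.25;  V(B) = (4)² = 16
Cov(A,B) = ρ·SD(A)·SD(B) = 0.5·5.5·4 = 11
Cov(-3A + 2B, -2A - 2B) = (-3)(-2)V(A) + (2)(-2)V(B) + [(-3)(-2) + (2)(-2)]Cov(A,B)
= 6·30.25 + -4·16 + 2·11 = 139.5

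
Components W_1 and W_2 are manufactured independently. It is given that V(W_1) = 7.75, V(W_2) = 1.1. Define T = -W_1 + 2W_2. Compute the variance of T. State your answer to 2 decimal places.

12.15

By independence, V(T) = (-1)²V(W_1) + (2)²V(W_2)
= (-1)²·7.75 + (2)²·1.1 = 12.15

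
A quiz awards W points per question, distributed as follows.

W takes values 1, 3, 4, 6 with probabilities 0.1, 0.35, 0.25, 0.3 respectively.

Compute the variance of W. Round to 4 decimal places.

E[W] = (1)(0.1) + (3)(0.35) + (4)(0.25) + (6)(0.3) = 3.95
E[W²] = (1)²(0.1) + (3)²(0.35) + (4)²(0.25) + (6)²(0.3) = 18.05
var(W) = E[W²] − (E[W])² = 18.05 − (3.95)² = 2.4475

2.4475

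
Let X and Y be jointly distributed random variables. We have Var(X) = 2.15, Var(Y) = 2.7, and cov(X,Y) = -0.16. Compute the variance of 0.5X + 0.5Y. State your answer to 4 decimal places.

Var(0.5X + 0.5Y) = (0.5)²·Var(X) + (0.5)²·Var(Y) + 2·(0.5)·(0.5)·cov(X,Y)
= 0.25·2.15 + 0.25·2.7 + 0.5·-0.16 = 1.1325

1.1325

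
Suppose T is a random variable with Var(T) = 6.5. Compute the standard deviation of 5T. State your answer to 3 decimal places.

12.748

Var(5T) = (5)²·6.5 = 162.5
SD(5T) = √162.5 ≈ 12.748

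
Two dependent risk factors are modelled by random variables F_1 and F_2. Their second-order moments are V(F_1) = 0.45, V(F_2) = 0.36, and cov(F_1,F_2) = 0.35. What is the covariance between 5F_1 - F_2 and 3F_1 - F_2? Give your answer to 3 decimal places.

4.310

cov(5F_1 - F_2, 3F_1 - F_2) = (5)(3)V(F_1) + (-1)(-1)V(F_2) + [(5)(-1) + (-1)(3)]cov(F_1,F_2)
= 15·0.45 + 1·0.36 + -8·0.35 = 4.31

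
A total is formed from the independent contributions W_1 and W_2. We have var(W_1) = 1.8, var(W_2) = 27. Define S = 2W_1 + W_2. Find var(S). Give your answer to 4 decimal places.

34.2000

By independence, var(S) = (2)²var(W_1) + (1)²var(W_2)
= (2)²·1.8 + (1)²·27 = 34.2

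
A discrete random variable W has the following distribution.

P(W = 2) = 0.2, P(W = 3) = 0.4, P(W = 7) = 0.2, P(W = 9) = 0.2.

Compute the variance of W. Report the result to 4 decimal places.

E[W] = (2)(0.2) + (3)(0.4) + (7)(0.2) + (9)(0.2) = 4.8
E[W²] = (2)²(0.2) + (3)²(0.4) + (7)²(0.2) + (9)²(0.2) = 30.4
Var(W) = E[W²] − (E[W])² = 30.4 − (4.8)² = 7.36

7.3600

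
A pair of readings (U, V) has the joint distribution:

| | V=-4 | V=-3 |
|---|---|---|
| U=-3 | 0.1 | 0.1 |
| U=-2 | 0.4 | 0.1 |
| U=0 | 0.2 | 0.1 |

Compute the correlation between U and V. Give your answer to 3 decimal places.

E[U] = -1.6,  E[V] = -3.7
E[UV] = 5.9
cov(U,V) = E[UV] − E[U]E[V] = 5.9 − (-1.6)(-3.7) = -0.02
Var(U) = 1.24,  Var(V) = 0.21
ρ = -0.02 / √(1.24·0.21) ≈ -0.039

-0.039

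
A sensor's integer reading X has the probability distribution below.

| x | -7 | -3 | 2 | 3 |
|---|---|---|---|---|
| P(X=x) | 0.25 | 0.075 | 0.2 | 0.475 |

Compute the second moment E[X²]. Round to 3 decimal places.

18.000

E[X²] = (-7)²(0.25) + (-3)²(0.075) + (2)²(0.2) + (3)²(0.475) = 18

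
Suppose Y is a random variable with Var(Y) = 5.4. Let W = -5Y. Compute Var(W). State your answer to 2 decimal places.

Var(-5Y) = (-5)²·Var(Y) = 25·5.4 = 135

135.00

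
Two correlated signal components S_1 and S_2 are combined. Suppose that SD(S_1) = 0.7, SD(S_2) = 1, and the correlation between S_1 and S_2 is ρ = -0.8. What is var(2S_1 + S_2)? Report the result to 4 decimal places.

0.7200

var(S_1) = (0.7)² = 0.49;  var(S_2) = (1)² = 1
Cov(S_1,S_2) = ρ·SD(S_1)·SD(S_2) = -0.8·0.7·1 = -0.56
var(2S_1 + S_2) = (2)²·var(S_1) + (1)²·var(S_2) + 2·(2)·(1)·Cov(S_1,S_2)
= 4·0.49 + 1·1 + 4·-0.56 = 0.72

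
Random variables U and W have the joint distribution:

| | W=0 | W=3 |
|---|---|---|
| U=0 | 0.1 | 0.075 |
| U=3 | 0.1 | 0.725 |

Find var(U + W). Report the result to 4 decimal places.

3.9094

E[U] = 2.475,  E[W] = 2.4,  E[UW] = 6.525
var(U) = 7.425 − (2.475)² = 1.299375;  var(W) = 7.2 − (2.4)² = 1.44
Cov(U,W) = 6.525 − (2.475)(2.4) = 0.585
var(U + W) = (1)²·1.299375 + (1)²·1.44 + 2·(1)·(1)·0.585 = 3.909375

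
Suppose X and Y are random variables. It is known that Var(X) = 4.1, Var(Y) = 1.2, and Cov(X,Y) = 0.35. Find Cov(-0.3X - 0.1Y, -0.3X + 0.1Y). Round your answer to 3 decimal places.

0.357

Cov(-0.3X - 0.1Y, -0.3X + 0.1Y) = (-0.3)(-0.3)Var(X) + (-0.1)(0.1)Var(Y) + [(-0.3)(0.1) + (-0.1)(-0.3)]Cov(X,Y)
= 0.09·4.1 + -0.01·1.2 + 0·0.35 = 0.357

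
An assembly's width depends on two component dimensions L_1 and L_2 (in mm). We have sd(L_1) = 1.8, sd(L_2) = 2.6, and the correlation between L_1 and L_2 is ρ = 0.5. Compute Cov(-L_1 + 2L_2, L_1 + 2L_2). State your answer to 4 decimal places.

23.8000

V(L_1) = (1.8)² = 3.24;  V(L_2) = (2.6)² = 6.76
Cov(L_1,L_2) = ρ·sd(L_1)·sd(L_2) = 0.5·1.8·2.6 = 2.34
Cov(-L_1 + 2L_2, L_1 + 2L_2) = (-1)(1)V(L_1) + (2)(2)V(L_2) + [(-1)(2) + (2)(1)]Cov(L_1,L_2)
= -1·3.24 + 4·6.76 + 0·2.34 = 23.8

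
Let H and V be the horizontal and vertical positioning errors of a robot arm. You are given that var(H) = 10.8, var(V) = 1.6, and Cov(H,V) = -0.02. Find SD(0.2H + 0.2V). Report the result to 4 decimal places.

0.7031

var(0.2H + 0.2V) = (0.2)²·var(H) + (0.2)²·var(V) + 2·(0.2)·(0.2)·Cov(H,V)
= 0.04·10.8 + 0.04·1.6 + 0.08·-0.02 = 0.4944
SD(0.2H + 0.2V) = √0.4944 ≈ 0.7031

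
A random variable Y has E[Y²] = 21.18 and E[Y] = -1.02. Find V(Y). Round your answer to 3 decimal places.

20.140

V(Y) = 21.18 − (-1.02)² = 20.1396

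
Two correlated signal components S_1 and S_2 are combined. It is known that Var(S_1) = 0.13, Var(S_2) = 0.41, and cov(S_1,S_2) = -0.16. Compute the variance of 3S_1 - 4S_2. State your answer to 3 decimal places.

Var(3S_1 - 4S_2) = (3)²·Var(S_1) + (-4)²·Var(S_2) + 2·(3)·(-4)·cov(S_1,S_2)
= 9·0.13 + 16·0.41 + -24·-0.16 = 11.57

11.570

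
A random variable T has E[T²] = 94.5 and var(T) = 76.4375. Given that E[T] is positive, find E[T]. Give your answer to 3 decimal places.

4.250

(E[T])² = E[T²] − var(T) = 94.5 − 76.4375 = 18.0625
E[T] = √18.0625 = 4.25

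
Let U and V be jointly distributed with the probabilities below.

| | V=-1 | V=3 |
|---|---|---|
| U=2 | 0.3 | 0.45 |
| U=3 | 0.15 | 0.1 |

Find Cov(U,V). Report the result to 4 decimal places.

E[U] = 2.25,  E[V] = 1.2
E[UV] = 2.55
Cov(U,V) = E[UV] − E[U]E[V] = 2.55 − (2.25)(1.2) = -0.15

-0.1500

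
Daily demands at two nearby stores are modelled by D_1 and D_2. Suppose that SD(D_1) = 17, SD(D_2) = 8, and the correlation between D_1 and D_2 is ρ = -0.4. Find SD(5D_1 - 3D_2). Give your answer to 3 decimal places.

97.124

V(D_1) = (17)² = 289;  V(D_2) = (8)² = 64
Cov(D_1,D_2) = ρ·SD(D_1)·SD(D_2) = -0.4·17·8 = -54.4
V(5D_1 - 3D_2) = (5)²·V(D_1) + (-3)²·V(D_2) + 2·(5)·(-3)·Cov(D_1,D_2)
= 25·289 + 9·64 + -30·-54.4 = 9433
SD(5D_1 - 3D_2) = √9433 ≈ 97.124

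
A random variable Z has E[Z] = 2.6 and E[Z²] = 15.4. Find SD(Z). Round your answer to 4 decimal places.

2.9394

V(Z) = 15.4 − (2.6)² = 8.64
SD(Z) = √8.64 ≈ 2.9394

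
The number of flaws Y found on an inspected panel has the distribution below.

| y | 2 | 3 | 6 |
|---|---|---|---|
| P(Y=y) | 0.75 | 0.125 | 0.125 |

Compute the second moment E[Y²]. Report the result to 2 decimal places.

E[Y²] = (2)²(0.75) + (3)²(0.125) + (6)²(0.125) = 8.625

8.63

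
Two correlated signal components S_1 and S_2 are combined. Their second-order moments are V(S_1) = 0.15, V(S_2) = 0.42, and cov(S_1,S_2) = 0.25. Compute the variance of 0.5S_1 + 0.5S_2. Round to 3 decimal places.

0.268

V(0.5S_1 + 0.5S_2) = (0.5)²·V(S_1) + (0.5)²·V(S_2) + 2·(0.5)·(0.5)·cov(S_1,S_2)
= 0.25·0.15 + 0.25·0.42 + 0.5·0.25 = 0.2675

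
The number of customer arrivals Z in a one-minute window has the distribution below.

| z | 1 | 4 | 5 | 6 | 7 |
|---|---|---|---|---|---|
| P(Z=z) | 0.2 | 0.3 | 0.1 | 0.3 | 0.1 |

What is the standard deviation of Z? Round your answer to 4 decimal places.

1.9596

E[Z] = (1)(0.2) + (4)(0.3) + (5)(0.1) + (6)(0.3) + (7)(0.1) = 4.4
E[Z²] = (1)²(0.2) + (4)²(0.3) + (5)²(0.1) + (6)²(0.3) + (7)²(0.1) = 23.2
var(Z) = E[Z²] − (E[Z])² = 23.2 − (4.4)² = 3.84
SD(Z) = √3.84 ≈ 1.9596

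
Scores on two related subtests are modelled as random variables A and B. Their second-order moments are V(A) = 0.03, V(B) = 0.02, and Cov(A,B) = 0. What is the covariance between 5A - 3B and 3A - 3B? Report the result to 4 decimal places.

0.6300

Cov(5A - 3B, 3A - 3B) = (5)(3)V(A) + (-3)(-3)V(B) + [(5)(-3) + (-3)(3)]Cov(A,B)
= 15·0.03 + 9·0.02 + -24·0 = 0.63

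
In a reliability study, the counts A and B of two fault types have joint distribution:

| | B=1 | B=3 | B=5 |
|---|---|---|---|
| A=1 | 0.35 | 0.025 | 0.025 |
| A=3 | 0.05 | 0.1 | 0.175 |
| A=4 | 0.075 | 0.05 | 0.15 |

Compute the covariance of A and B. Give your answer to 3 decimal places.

E[A] = 2.475,  E[B] = 2.75
E[AB] = 8.125
Cov(A,B) = E[AB] − E[A]E[B] = 8.125 − (2.475)(2.75) = 1.31875

1.319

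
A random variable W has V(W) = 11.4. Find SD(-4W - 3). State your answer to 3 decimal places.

V(-4W - 3) = (-4)²·11.4 = 182.4
SD(-4W - 3) = √182.4 ≈ 13.506

13.506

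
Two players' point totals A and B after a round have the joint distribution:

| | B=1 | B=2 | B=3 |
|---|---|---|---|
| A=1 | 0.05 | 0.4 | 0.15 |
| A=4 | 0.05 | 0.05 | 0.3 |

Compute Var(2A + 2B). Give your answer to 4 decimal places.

E[A] = 2.2,  E[B] = 2.35,  E[AB] = 5.5
Var(A) = 7 − (2.2)² = 2.16;  Var(B) = 5.95 − (2.35)² = 0.4275
Cov(A,B) = 5.5 − (2.2)(2.35) = 0.33
Var(2A + 2B) = (2)²·2.16 + (2)²·0.4275 + 2·(2)·(2)·0.33 = 12.99

12.9900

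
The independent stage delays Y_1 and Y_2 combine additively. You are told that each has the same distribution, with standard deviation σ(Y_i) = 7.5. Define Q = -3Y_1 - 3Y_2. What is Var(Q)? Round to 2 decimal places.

1012.50

Var(Y_i) = (7.5)² = 56.25
By independence, Var(Q) = (-3)²Var(Y_1) + (-3)²Var(Y_2)
= (-3)²·56.25 + (-3)²·56.25 = 1012.5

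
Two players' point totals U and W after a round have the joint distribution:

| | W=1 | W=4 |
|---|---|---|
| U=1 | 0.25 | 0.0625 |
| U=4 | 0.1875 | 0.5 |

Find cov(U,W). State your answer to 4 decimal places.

E[U] = 3.0625,  E[W] = 2.6875
E[UW] = 9.25
cov(U,W) = E[UW] − E[U]E[W] = 9.25 − (3.0625)(2.6875) = 1.01953125

1.0195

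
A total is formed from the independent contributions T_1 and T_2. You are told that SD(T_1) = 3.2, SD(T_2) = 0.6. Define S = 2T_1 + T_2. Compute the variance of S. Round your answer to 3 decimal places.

41.320

Var(T_1) = 10.24, Var(T_2) = 0.36
By independence, Var(S) = (2)²Var(T_1) + (1)²Var(T_2)
= (2)²·10.24 + (1)²·0.36 = 41.32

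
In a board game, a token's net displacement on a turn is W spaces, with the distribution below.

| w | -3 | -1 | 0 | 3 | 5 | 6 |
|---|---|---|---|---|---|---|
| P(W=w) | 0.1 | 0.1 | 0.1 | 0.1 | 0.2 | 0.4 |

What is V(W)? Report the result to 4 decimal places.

10.4100

E[W] = (-3)(0.1) + (-1)(0.1) + (0)(0.1) + (3)(0.1) + (5)(0.2) + (6)(0.4) = 3.3
E[W²] = (-3)²(0.1) + (-1)²(0.1) + (0)²(0.1) + (3)²(0.1) + (5)²(0.2) + (6)²(0.4) = 21.3
V(W) = E[W²] − (E[W])² = 21.3 − (3.3)² = 10.41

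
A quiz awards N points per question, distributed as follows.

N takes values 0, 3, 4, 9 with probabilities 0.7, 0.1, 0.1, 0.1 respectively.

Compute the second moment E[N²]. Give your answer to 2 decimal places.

E[N²] = (0)²(0.7) + (3)²(0.1) + (4)²(0.1) + (9)²(0.1) = 10.6

10.60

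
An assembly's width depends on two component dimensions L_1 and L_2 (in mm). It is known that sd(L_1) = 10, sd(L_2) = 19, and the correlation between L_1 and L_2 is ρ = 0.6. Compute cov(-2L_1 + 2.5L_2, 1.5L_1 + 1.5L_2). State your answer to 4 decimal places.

1139.2500

Var(L_1) = (10)² = 100;  Var(L_2) = (19)² = 361
cov(L_1,L_2) = ρ·sd(L_1)·sd(L_2) = 0.6·10·19 = 114
cov(-2L_1 + 2.5L_2, 1.5L_1 + 1.5L_2) = (-2)(1.5)Var(L_1) + (2.5)(1.5)Var(L_2) + [(-2)(1.5) + (2.5)(1.5)]cov(L_1,L_2)
= -3·100 + 3.75·361 + 0.75·114 = 1139.25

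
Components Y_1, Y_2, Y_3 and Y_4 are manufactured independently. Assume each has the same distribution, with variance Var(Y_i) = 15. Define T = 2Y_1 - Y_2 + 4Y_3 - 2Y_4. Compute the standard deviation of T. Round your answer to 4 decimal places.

By independence, Var(T) = (2)²Var(Y_1) + (-1)²Var(Y_2) + (4)²Var(Y_3) + (-2)²Var(Y_4)
= (2)²·15 + (-1)²·15 + (4)²·15 + (-2)²·15 = 375
sd(T) = √375 ≈ 19.3649

19.3649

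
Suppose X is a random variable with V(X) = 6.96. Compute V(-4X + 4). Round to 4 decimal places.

111.3600

V(-4X + 4) = (-4)²·V(X) = 16·6.96 = 111.36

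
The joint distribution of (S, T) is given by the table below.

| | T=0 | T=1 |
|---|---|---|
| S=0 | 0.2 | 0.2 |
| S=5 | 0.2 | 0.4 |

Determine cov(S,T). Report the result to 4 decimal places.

0.2000

E[S] = 3,  E[T] = 0.6
E[ST] = 2
cov(S,T) = E[ST] − E[S]E[T] = 2 − (3)(0.6) = 0.2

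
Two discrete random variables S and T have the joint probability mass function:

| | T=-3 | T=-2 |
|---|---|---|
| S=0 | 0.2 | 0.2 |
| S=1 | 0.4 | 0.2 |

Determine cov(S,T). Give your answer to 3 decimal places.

E[S] = 0.6,  E[T] = -2.6
E[ST] = -1.6
cov(S,T) = E[ST] − E[S]E[T] = -1.6 − (0.6)(-2.6) = -0.04

-0.040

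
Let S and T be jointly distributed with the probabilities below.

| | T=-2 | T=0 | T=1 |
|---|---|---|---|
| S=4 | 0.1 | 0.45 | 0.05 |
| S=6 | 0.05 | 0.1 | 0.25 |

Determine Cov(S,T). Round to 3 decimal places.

0.300

E[S] = 4.8,  E[T] = 0
E[ST] = 0.3
Cov(S,T) = E[ST] − E[S]E[T] = 0.3 − (4.8)(0) = 0.3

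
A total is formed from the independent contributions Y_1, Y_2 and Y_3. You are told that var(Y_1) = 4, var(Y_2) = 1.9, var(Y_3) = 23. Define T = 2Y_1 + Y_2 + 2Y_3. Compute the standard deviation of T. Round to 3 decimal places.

10.483

By independence, var(T) = (2)²var(Y_1) + (1)²var(Y_2) + (2)²var(Y_3)
= (2)²·4 + (1)²·1.9 + (2)²·23 = 109.9
σ(T) = √109.9 ≈ 10.483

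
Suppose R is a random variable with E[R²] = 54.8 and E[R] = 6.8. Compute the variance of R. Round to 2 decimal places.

var(R) = 54.8 − (6.8)² = 8.56

8.56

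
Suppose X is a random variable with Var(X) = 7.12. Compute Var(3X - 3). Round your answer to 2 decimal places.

64.08

Var(3X - 3) = (3)²·Var(X) = 9·7.12 = 64.08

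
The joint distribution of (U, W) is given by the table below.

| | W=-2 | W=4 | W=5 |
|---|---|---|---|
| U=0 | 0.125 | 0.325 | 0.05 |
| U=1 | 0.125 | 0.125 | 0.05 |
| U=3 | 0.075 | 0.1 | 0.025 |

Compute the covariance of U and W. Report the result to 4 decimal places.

E[U] = 0.9,  E[W] = 2.175
E[UW] = 1.625
Cov(U,W) = E[UW] − E[U]E[W] = 1.625 − (0.9)(2.175) = -0.3325

-0.3325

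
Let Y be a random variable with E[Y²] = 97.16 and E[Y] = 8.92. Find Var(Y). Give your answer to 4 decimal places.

17.5936

Var(Y) = 97.16 − (8.92)² = 17.5936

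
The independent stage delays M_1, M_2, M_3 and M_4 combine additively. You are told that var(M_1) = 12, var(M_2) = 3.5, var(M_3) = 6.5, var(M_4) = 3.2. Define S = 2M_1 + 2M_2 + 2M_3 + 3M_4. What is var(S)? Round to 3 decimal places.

By independence, var(S) = (2)²var(M_1) + (2)²var(M_2) + (2)²var(M_3) + (3)²var(M_4)
= (2)²·12 + (2)²·3.5 + (2)²·6.5 + (3)²·3.2 = 116.8

116.800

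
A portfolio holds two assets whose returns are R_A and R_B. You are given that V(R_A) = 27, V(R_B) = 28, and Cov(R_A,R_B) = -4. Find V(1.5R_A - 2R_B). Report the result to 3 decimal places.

196.750

V(1.5R_A - 2R_B) = (1.5)²·V(R_A) + (-2)²·V(R_B) + 2·(1.5)·(-2)·Cov(R_A,R_B)
= 2.25·27 + 4·28 + -6·-4 = 196.75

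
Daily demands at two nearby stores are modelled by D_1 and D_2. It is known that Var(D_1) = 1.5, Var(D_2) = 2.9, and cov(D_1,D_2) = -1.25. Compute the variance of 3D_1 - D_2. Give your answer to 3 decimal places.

Var(3D_1 - D_2) = (3)²·Var(D_1) + (-1)²·Var(D_2) + 2·(3)·(-1)·cov(D_1,D_2)
= 9·1.5 + 1·2.9 + -6·-1.25 = 23.9

23.900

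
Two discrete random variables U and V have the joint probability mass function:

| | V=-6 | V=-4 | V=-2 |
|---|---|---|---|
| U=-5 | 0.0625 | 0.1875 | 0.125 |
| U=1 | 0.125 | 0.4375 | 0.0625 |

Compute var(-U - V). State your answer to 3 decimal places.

8.438

E[U] = -1.25,  E[V] = -4,  E[UV] = 4.25
var(U) = 10 − (-1.25)² = 8.4375;  var(V) = 17.5 − (-4)² = 1.5
Cov(U,V) = 4.25 − (-1.25)(-4) = -0.75
var(-U - V) = (-1)²·8.4375 + (-1)²·1.5 + 2·(-1)·(-1)·-0.75 = 8.4375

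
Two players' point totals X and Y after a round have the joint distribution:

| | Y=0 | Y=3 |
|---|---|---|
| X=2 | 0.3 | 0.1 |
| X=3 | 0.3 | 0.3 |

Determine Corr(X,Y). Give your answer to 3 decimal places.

E[X] = 2.6,  E[Y] = 1.2
E[XY] = 3.3
Cov(X,Y) = E[XY] − E[X]E[Y] = 3.3 − (2.6)(1.2) = 0.18
V(X) = 0.24,  V(Y) = 2.16
ρ = 0.18 / √(0.24·2.16) ≈ 0.250

0.250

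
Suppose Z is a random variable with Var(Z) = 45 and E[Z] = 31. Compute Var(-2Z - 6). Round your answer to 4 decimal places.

180.0000

Var(-2Z - 6) = (-2)²·Var(Z) = 4·45 = 180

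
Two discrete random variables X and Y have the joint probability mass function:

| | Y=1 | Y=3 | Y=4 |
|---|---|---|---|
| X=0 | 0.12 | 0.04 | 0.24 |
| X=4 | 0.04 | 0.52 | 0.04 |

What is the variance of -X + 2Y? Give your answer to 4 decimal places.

E[X] = 2.4,  E[Y] = 2.96,  E[XY] = 7.04
var(X) = 9.6 − (2.4)² = 3.84;  var(Y) = 9.68 − (2.96)² = 0.9184
Cov(X,Y) = 7.04 − (2.4)(2.96) = -0.064
var(-X + 2Y) = (-1)²·3.84 + (2)²·0.9184 + 2·(-1)·(2)·-0.064 = 7.7696

7.7696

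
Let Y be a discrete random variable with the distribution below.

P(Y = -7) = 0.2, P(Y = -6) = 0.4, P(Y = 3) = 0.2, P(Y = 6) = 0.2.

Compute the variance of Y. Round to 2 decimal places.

E[Y] = (-7)(0.2) + (-6)(0.4) + (3)(0.2) + (6)(0.2) = -2
E[Y²] = (-7)²(0.2) + (-6)²(0.4) + (3)²(0.2) + (6)²(0.2) = 33.2
V(Y) = E[Y²] − (E[Y])² = 33.2 − (-2)² = 29.2

29.20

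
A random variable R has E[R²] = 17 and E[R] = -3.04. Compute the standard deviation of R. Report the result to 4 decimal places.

2.7854

Var(R) = 17 − (-3.04)² = 7.7584
SD(R) = √7.7584 ≈ 2.7854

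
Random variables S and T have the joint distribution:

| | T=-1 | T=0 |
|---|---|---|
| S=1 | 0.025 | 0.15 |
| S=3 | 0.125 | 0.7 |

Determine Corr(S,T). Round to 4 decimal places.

E[S] = 2.65,  E[T] = -0.15
E[ST] = -0.4
cov(S,T) = E[ST] − E[S]E[T] = -0.4 − (2.65)(-0.15) = -0.0025
Var(S) = 0.5775,  Var(T) = 0.1275
ρ = -0.0025 / √(0.5775·0.1275) ≈ -0.0092

-0.0092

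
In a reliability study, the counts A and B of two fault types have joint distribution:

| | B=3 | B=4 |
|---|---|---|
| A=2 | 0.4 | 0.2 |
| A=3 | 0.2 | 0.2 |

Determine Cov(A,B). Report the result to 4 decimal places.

E[A] = 2.4,  E[B] = 3.4
E[AB] = 8.2
Cov(A,B) = E[AB] − E[A]E[B] = 8.2 − (2.4)(3.4) = 0.04

0.0400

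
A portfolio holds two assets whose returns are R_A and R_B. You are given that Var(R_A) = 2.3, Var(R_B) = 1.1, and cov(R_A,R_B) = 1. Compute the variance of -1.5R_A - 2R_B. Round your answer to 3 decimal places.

15.575

Var(-1.5R_A - 2R_B) = (-1.5)²·Var(R_A) + (-2)²·Var(R_B) + 2·(-1.5)·(-2)·cov(R_A,R_B)
= 2.25·2.3 + 4·1.1 + 6·1 = 15.575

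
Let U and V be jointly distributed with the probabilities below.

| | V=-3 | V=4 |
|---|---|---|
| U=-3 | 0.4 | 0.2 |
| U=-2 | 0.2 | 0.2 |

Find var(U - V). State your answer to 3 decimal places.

11.440

E[U] = -2.6,  E[V] = -0.2,  E[UV] = 0.8
var(U) = 7 − (-2.6)² = 0.24;  var(V) = 11.8 − (-0.2)² = 11.76
Cov(U,V) = 0.8 − (-2.6)(-0.2) = 0.28
var(U - V) = (1)²·0.24 + (-1)²·11.76 + 2·(1)·(-1)·0.28 = 11.44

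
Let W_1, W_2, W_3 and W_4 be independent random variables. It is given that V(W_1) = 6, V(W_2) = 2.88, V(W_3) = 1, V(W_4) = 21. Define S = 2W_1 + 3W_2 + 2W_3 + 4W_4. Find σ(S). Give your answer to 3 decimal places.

19.746

By independence, V(S) = (2)²V(W_1) + (3)²V(W_2) + (2)²V(W_3) + (4)²V(W_4)
= (2)²·6 + (3)²·2.88 + (2)²·1 + (4)²·21 = 389.92
σ(S) = √389.92 ≈ 19.746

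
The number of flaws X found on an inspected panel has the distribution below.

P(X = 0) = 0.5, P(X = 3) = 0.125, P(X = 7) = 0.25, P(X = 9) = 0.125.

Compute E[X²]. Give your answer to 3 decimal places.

E[X²] = (0)²(0.5) + (3)²(0.125) + (7)²(0.25) + (9)²(0.125) = 23.5

23.500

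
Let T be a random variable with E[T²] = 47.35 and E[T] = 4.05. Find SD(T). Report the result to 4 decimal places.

5.5630

Var(T) = 47.35 − (4.05)² = 30.9475
SD(T) = √30.9475 ≈ 5.5630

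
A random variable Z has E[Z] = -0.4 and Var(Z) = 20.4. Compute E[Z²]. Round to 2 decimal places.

20.56

E[Z²] = Var(Z) + (E[Z])² = 20.4 + (-0.4)² = 20.56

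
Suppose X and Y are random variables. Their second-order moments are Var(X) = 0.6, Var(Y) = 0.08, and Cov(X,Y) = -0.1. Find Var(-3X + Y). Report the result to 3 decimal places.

Var(-3X + Y) = (-3)²·Var(X) + (1)²·Var(Y) + 2·(-3)·(1)·Cov(X,Y)
= 9·0.6 + 1·0.08 + -6·-0.1 = 6.08

6.080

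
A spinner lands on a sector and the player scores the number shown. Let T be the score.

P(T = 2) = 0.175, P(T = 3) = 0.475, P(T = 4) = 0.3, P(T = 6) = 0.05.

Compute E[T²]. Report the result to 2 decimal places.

E[T²] = (2)²(0.175) + (3)²(0.475) + (4)²(0.3) + (6)²(0.05) = 11.575

11.58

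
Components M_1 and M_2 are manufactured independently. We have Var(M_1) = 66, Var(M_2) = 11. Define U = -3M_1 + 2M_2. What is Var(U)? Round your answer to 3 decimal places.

By independence, Var(U) = (-3)²Var(M_1) + (2)²Var(M_2)
= (-3)²·66 + (2)²·11 = 638

638.000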